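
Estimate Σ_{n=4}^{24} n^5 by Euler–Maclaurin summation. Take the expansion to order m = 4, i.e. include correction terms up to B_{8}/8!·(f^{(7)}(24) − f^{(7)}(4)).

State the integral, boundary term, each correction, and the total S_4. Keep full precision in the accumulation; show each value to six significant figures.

Integral: ∫_4^24 x^5 dx = 3.18498e+07.
Endpoint term: (f(4) + f(24))/2 = (1024.00 + 7.96262e+06)/2 = 3.98182e+06.
Integral + boundary = 3.58316e+07.
Correction k=1: B_{2}/2! · (f^{(1)}(24) − f^{(1)}(4)) = 1/12 · (1.65888e+06 − 1280.00) = 138133.
Partial sum through k=1: 3.59698e+07.
Correction k=2: B_{4}/4! · (f^{(3)}(24) − f^{(3)}(4)) = −1/720 · (34560.0 − 960.000) = -46.6667.
Partial sum through k=2: 3.59697e+07.
Correction k=3: B_{6}/6! · (f^{(5)}(24) − f^{(5)}(4)) = 1/30240 · (120.000 − 120.000) = 0.00000.
Partial sum through k=3: 3.59697e+07.
Correction k=4: B_{8}/8! · (f^{(7)}(24) − f^{(7)}(4)) = −1/1209600 · (0.00000 − 0.00000) = 0.00000.

S_4 ≈ 3.59697e+07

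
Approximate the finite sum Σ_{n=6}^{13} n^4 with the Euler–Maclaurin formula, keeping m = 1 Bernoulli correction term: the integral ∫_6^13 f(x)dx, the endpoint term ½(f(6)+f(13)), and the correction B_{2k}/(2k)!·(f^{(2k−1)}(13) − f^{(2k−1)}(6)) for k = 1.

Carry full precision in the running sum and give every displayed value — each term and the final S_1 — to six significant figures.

The integral term ∫_6^13 x^4 dx = 72703.4.
Endpoint term: (f(6) + f(13))/2 = (1296.00 + 28561.0)/2 = 14928.5.
Running total after boundary: 87631.9.
Order-1 term: 1/12 · (8788.00 − 864.000) = 660.333.

S_1 ≈ 88292.2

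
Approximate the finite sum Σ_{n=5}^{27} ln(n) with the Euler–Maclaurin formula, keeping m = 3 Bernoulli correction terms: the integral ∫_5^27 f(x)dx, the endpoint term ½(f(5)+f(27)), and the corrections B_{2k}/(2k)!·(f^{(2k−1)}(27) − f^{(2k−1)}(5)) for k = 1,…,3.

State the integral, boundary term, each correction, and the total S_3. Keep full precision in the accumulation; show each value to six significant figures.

S_3 ≈ 61.3795

Integral: ∫_5^27 ln(x) dx = 58.9404.
½[f(5) + f(27)] = ½[1.60944 + 3.29584] = 2.45264.
So far: 61.3930.
Order-1 term: 1/12 · (0.0370370 − 0.200000) = -0.0135802.
Partial sum through k=1: 61.3795.
Order-2 term: −1/720 · (0.000101611 − 0.0160000) = 2.20811e-05.
Partial sum through k=2: 61.3795.
Order-3 term: 1/30240 · (1.67260e-06 − 0.00768000) = -2.53913e-07.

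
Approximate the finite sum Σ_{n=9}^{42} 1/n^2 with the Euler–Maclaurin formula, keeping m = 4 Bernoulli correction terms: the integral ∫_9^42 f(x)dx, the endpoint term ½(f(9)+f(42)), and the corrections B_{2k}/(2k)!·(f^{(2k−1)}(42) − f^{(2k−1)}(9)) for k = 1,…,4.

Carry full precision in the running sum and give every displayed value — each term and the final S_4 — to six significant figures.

S_4 ≈ 0.0939837

∫_9^42 1/x^2 dx evaluates to 0.0873016.
Endpoint term: (f(9) + f(42))/2 = (0.0123457 + 0.000566893)/2 = 0.00645629.
Integral + boundary = 0.0937579.
k=1: B_{2}/(2)! × [f^{(1)}(42) − f^{(1)}(9)] = 1/12 × (-2.69949e-05 − (-0.00274348)) = 0.000226374.
After k=1: 0.0939842.
k=2: B_{4}/(4)! × [f^{(3)}(42) − f^{(3)}(9)] = −1/720 × (-1.83639e-07 − (-0.000406442)) = -5.64248e-07.
After k=2: 0.0939837.
k=3: B_{6}/(6)! × [f^{(5)}(42) − f^{(5)}(9)] = 1/30240 × (-3.12311e-09 − (-0.000150534)) = 4.97788e-09.
After k=3: 0.0939837.
k=4: B_{8}/(8)! × [f^{(7)}(42) − f^{(7)}(9)] = −1/1209600 × (-9.91464e-11 − (-0.000104073)) = -8.60391e-11.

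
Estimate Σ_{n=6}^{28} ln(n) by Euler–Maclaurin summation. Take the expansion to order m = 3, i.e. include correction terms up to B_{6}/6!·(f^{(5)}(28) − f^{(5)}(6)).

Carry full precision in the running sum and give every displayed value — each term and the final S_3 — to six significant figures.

∫_6^28 ln(x) dx evaluates to 60.5512.
Endpoint term: (f(6) + f(28))/2 = (1.79176 + 3.33220)/2 = 2.56198.
So far: 63.1132.
Correction k=1: B_{2}/2! · (f^{(1)}(28) − f^{(1)}(6)) = 1/12 · (0.0357143 − 0.166667) = -0.0109127.
After k=1: 63.1022.
Correction k=2: B_{4}/4! · (f^{(3)}(28) − f^{(3)}(6)) = −1/720 · (9.11079e-05 − 0.00925926) = 1.27335e-05.
After k=2: 63.1023.
Correction k=3: B_{6}/6! · (f^{(5)}(28) − f^{(5)}(6)) = 1/30240 · (1.39451e-06 − 0.00308642) = -1.02018e-07.

S_3 ≈ 63.1023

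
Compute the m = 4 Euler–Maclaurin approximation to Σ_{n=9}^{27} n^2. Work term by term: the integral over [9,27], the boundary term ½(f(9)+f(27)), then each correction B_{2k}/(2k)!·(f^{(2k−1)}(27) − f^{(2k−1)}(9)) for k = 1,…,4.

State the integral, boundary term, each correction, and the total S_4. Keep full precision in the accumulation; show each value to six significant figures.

The integral term ∫_9^27 x^2 dx = 6318.00.
Endpoint term: (f(9) + f(27))/2 = (81.0000 + 729.000)/2 = 405.000.
Integral + boundary = 6723.00.
Correction k=1: B_{2}/2! · (f^{(1)}(27) − f^{(1)}(9)) = 1/12 · (54.0000 − 18.0000) = 3.00000.
Running total after k=1: 6726.00.
Correction k=2: B_{4}/4! · (f^{(3)}(27) − f^{(3)}(9)) = −1/720 · (0.00000 − 0.00000) = 0.00000.
Running total after k=2: 6726.00.
Correction k=3: B_{6}/6! · (f^{(5)}(27) − f^{(5)}(9)) = 1/30240 · (0.00000 − 0.00000) = 0.00000.
Running total after k=3: 6726.00.
Correction k=4: B_{8}/8! · (f^{(7)}(27) − f^{(7)}(9)) = −1/1209600 · (0.00000 − 0.00000) = 0.00000.

S_4 ≈ 6726.00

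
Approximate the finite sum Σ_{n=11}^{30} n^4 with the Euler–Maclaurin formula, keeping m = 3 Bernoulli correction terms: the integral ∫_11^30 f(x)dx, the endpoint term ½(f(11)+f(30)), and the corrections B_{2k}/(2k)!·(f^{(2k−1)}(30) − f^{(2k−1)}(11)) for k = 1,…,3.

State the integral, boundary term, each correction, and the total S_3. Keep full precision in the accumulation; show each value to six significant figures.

S_3 ≈ 5.24867e+06

Integral: ∫_11^30 x^4 dx = 4.82779e+06.
Endpoint term: (f(11) + f(30))/2 = (14641.0 + 810000)/2 = 412320.
Integral + boundary = 5.24011e+06.
k=1: B_{2}/(2)! × [f^{(1)}(30) − f^{(1)}(11)] = 1/12 × (108000 − 5324.00) = 8556.33.
Running total after k=1: 5.24867e+06.
k=2: B_{4}/(4)! × [f^{(3)}(30) − f^{(3)}(11)] = −1/720 × (720.000 − 264.000) = -0.633333.
Running total after k=2: 5.24867e+06.
k=3: B_{6}/(6)! × [f^{(5)}(30) − f^{(5)}(11)] = 1/30240 × (0.00000 − 0.00000) = 0.00000.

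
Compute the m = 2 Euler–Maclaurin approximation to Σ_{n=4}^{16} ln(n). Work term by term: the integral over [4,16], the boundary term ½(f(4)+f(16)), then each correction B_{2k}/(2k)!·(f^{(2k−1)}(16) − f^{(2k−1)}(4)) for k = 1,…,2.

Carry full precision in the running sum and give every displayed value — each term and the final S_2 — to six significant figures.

S_2 ≈ 28.8801

Integral: ∫_4^16 ln(x) dx = 26.8162.
Endpoint term: (f(4) + f(16))/2 = (1.38629 + 2.77259)/2 = 2.07944.
Running total after boundary: 28.8957.
Correction k=1: B_{2}/2! · (f^{(1)}(16) − f^{(1)}(4)) = 1/12 · (0.0625000 − 0.250000) = -0.0156250.
Partial sum through k=1: 28.8801.
Correction k=2: B_{4}/4! · (f^{(3)}(16) − f^{(3)}(4)) = −1/720 · (0.000488281 − 0.0312500) = 4.27246e-05.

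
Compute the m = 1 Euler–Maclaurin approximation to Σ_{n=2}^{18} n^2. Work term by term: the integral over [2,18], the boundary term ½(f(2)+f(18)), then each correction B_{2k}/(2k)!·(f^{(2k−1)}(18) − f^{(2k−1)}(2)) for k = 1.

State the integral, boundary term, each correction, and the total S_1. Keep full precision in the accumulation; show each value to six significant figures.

∫_2^18 x^2 dx evaluates to 1941.33.
½[f(2) + f(18)] = ½[4.00000 + 324.000] = 164.000.
So far: 2105.33.
Order-1 term: 1/12 · (36.0000 − 4.00000) = 2.66667.

S_1 ≈ 2108.00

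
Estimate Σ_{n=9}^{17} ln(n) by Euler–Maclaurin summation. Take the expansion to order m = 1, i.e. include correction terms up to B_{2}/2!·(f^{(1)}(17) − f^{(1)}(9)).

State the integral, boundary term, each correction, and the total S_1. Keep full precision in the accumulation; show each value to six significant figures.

The integral term ∫_9^17 ln(x) dx = 20.3896.
½[f(9) + f(17)] = ½[2.19722 + 2.83321] = 2.51522.
Integral + boundary = 22.9048.
Order-1 term: 1/12 · (0.0588235 − 0.111111) = -0.00435730.

S_1 ≈ 22.9005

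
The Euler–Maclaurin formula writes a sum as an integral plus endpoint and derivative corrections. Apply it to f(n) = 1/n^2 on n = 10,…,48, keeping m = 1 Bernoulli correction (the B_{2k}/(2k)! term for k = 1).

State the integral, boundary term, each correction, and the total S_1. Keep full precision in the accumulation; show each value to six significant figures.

The integral term ∫_10^48 1/x^2 dx = 0.0791667.
½[f(10) + f(48)] = ½[0.0100000 + 0.000434028] = 0.00521701.
Integral + boundary = 0.0843837.
Order-1 term: 1/12 · (-1.80845e-05 − (-0.00200000)) = 0.000165160.

S_1 ≈ 0.0845488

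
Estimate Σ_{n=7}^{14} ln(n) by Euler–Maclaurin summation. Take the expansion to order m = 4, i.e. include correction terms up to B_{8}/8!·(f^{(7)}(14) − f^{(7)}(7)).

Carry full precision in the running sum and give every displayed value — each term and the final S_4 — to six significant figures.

S_4 ≈ 18.6120

The integral term ∫_7^14 ln(x) dx = 16.3254.
Boundary: ½(f(7) + f(14)) = ½(1.94591 + 2.63906) = 2.29248.
So far: 18.6179.
k=1: B_{2}/(2)! × [f^{(1)}(14) − f^{(1)}(7)] = 1/12 × (0.0714286 − 0.142857) = -0.00595238.
Running total after k=1: 18.6120.
k=2: B_{4}/(4)! × [f^{(3)}(14) − f^{(3)}(7)] = −1/720 × (0.000728863 − 0.00583090) = 7.08617e-06.
Running total after k=2: 18.6120.
k=3: B_{6}/(6)! × [f^{(5)}(14) − f^{(5)}(7)] = 1/30240 × (4.46243e-05 − 0.00142798) = -4.57458e-08.
Running total after k=3: 18.6120.
k=4: B_{8}/(8)! × [f^{(7)}(14) − f^{(7)}(7)] = −1/1209600 × (6.83024e-06 − 0.000874271) = 7.17130e-10.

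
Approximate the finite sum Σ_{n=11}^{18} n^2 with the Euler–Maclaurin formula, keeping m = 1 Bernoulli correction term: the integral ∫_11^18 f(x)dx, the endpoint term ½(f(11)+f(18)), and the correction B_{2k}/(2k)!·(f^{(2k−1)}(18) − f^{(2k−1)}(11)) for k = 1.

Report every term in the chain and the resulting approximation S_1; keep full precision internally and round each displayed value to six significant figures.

The integral term ∫_11^18 x^2 dx = 1500.33.
Boundary: ½(f(11) + f(18)) = ½(121.000 + 324.000) = 222.500.
So far: 1722.83.
Correction k=1: B_{2}/2! · (f^{(1)}(18) − f^{(1)}(11)) = 1/12 · (36.0000 − 22.0000) = 1.16667.

S_1 ≈ 1724.00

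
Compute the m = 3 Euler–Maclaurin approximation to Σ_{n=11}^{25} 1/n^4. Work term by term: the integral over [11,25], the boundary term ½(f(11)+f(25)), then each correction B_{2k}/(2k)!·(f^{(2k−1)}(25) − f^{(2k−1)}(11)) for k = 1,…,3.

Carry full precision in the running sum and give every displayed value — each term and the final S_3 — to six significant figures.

∫_11^25 1/x^4 dx evaluates to 0.000229105.
Boundary: ½(f(11) + f(25)) = ½(6.83013e-05 + 2.56000e-06) = 3.54307e-05.
Integral + boundary = 0.000264536.
Order-1 term: 1/12 · (-4.09600e-07 − (-2.48369e-05)) = 2.03560e-06.
Running total after k=1: 0.000266571.
Order-2 term: −1/720 · (-1.96608e-08 − (-6.15790e-06)) = -8.52533e-09.
Running total after k=2: 0.000266563.
Order-3 term: 1/30240 · (-1.76161e-09 − (-2.84994e-06)) = 9.41857e-11.

S_3 ≈ 0.000266563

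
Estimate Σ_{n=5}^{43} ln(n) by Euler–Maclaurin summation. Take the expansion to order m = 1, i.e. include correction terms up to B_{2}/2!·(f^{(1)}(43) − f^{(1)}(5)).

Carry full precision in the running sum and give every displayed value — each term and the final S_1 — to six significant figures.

∫_5^43 ln(x) dx evaluates to 115.684.
Boundary: ½(f(5) + f(43)) = ½(1.60944 + 3.76120) = 2.68532.
So far: 118.370.
Correction k=1: B_{2}/2! · (f^{(1)}(43) − f^{(1)}(5)) = 1/12 · (0.0232558 − 0.200000) = -0.0147287.

S_1 ≈ 118.355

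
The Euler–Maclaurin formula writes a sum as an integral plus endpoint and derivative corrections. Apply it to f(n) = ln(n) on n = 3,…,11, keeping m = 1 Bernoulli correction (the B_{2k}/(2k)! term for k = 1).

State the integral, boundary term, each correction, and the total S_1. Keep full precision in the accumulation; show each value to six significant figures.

S_1 ≈ 16.8091

∫_3^11 ln(x) dx evaluates to 15.0810.
Boundary: ½(f(3) + f(11)) = ½(1.09861 + 2.39790) = 1.74825.
Integral + boundary = 16.8293.
Order-1 term: 1/12 · (0.0909091 − 0.333333) = -0.0202020.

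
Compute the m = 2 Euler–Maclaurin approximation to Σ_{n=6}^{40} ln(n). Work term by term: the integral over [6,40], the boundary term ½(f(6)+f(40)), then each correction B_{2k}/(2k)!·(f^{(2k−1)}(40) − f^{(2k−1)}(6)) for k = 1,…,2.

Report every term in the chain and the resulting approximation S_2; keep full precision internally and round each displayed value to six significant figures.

∫_6^40 ln(x) dx evaluates to 102.805.
½[f(6) + f(40)] = ½[1.79176 + 3.68888] = 2.74032.
Integral + boundary = 105.545.
k=1: B_{2}/(2)! × [f^{(1)}(40) − f^{(1)}(6)] = 1/12 × (0.0250000 − 0.166667) = -0.0118056.
Partial sum through k=1: 105.533.
k=2: B_{4}/(4)! × [f^{(3)}(40) − f^{(3)}(6)] = −1/720 × (3.12500e-05 − 0.00925926) = 1.28167e-05.

S_2 ≈ 105.533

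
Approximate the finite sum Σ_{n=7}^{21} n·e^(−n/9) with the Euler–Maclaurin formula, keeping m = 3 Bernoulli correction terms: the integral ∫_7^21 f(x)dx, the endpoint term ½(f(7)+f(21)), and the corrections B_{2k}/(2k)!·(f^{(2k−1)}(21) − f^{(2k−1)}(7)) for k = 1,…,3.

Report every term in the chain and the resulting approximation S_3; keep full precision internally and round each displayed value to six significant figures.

S_3 ≈ 42.5818

Integral: ∫_7^21 x·e^(−x/9) dx = 39.9749.
Endpoint term: (f(7) + f(21))/2 = (3.21598 + 2.03641)/2 = 2.62620.
So far: 42.6011.
Order-1 term: 1/12 · (-0.129296 − 0.102095) = -0.0192825.
Running total after k=1: 42.5818.
Order-2 term: −1/720 · (0.000798123 − 0.0126043) = 1.63974e-05.
Running total after k=2: 42.5818.
Order-3 term: 1/30240 · (3.94135e-05 − 0.000295656) = -8.47362e-09.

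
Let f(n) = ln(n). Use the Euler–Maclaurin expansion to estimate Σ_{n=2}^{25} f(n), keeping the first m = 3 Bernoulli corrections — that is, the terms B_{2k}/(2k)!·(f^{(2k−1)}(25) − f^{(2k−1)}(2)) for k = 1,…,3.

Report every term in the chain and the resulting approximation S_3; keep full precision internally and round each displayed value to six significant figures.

S_3 ≈ 58.0036

∫_2^25 ln(x) dx evaluates to 56.0856.
½[f(2) + f(25)] = ½[0.693147 + 3.21888] = 1.95601.
So far: 58.0416.
k=1: B_{2}/(2)! × [f^{(1)}(25) − f^{(1)}(2)] = 1/12 × (0.0400000 − 0.500000) = -0.0383333.
Running total after k=1: 58.0033.
k=2: B_{4}/(4)! × [f^{(3)}(25) − f^{(3)}(2)] = −1/720 × (0.000128000 − 0.250000) = 0.000347044.
Running total after k=2: 58.0036.
k=3: B_{6}/(6)! × [f^{(5)}(25) − f^{(5)}(2)] = 1/30240 × (2.45760e-06 − 0.750000) = -2.48015e-05.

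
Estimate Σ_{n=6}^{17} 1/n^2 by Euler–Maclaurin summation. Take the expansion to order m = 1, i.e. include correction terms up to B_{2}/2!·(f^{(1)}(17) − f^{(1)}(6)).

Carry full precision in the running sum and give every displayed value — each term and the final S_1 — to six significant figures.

∫_6^17 1/x^2 dx evaluates to 0.107843.
Boundary: ½(f(6) + f(17)) = ½(0.0277778 + 0.00346021) = 0.0156190.
Integral + boundary = 0.123462.
Correction k=1: B_{2}/2! · (f^{(1)}(17) − f^{(1)}(6)) = 1/12 · (-0.000407083 − (-0.00925926)) = 0.000737681.

S_1 ≈ 0.124200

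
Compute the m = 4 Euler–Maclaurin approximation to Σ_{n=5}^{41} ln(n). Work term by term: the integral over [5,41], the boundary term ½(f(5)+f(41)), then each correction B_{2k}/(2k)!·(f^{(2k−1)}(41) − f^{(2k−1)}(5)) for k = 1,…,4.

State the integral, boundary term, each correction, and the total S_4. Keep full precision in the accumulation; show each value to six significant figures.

S_4 ≈ 110.856

∫_5^41 ln(x) dx evaluates to 108.209.
Boundary: ½(f(5) + f(41)) = ½(1.60944 + 3.71357) = 2.66150.
So far: 110.871.
k=1: B_{2}/(2)! × [f^{(1)}(41) − f^{(1)}(5)] = 1/12 × (0.0243902 − 0.200000) = -0.0146341.
Partial sum through k=1: 110.856.
k=2: B_{4}/(4)! × [f^{(3)}(41) − f^{(3)}(5)] = −1/720 × (2.90187e-05 − 0.0160000) = 2.21819e-05.
Partial sum through k=2: 110.856.
k=3: B_{6}/(6)! × [f^{(5)}(41) − f^{(5)}(5)] = 1/30240 × (2.07153e-07 − 0.00768000) = -2.53961e-07.
Partial sum through k=3: 110.856.
k=4: B_{8}/(8)! × [f^{(7)}(41) − f^{(7)}(5)] = −1/1209600 × (3.69697e-09 − 0.00921600) = 7.61904e-09.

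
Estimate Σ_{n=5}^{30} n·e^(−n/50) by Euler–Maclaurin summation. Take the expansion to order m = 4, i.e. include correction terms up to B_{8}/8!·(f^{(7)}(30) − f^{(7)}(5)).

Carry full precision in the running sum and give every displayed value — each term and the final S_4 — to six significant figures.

S_4 ≈ 303.501

Integral: ∫_5^30 x·e^(−x/50) dx = 293.056.
Boundary: ½(f(5) + f(30)) = ½(4.52419 + 16.4643) = 10.4943.
So far: 303.551.
k=1: B_{2}/(2)! × [f^{(1)}(30) − f^{(1)}(5)] = 1/12 × (0.219525 − 0.814354) = -0.0495691.
After k=1: 303.501.
k=2: B_{4}/(4)! × [f^{(3)}(30) − f^{(3)}(5)] = −1/720 × (0.000526859 − 0.00104961) = 7.26045e-07.
After k=2: 303.501.
k=3: B_{6}/(6)! × [f^{(5)}(30) − f^{(5)}(5)] = 1/30240 × (3.86363e-07 − 7.09393e-07) = -1.06822e-11.
After k=3: 303.501.
k=4: B_{8}/(8)! × [f^{(7)}(30) − f^{(7)}(5)] = −1/1209600 × (2.24793e-10 − 3.99576e-10) = 1.44496e-16.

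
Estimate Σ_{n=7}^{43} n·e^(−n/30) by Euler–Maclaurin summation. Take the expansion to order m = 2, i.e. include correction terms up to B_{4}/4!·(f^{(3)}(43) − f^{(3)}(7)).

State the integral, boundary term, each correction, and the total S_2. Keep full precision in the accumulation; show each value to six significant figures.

The integral term ∫_7^43 x·e^(−x/30) dx = 356.655.
Boundary: ½(f(7) + f(43)) = ½(5.54323 + 10.2560) = 7.89963.
Running total after boundary: 364.555.
k=1: B_{2}/(2)! × [f^{(1)}(43) − f^{(1)}(7)] = 1/12 × (-0.103355 − 0.607115) = -0.0592059.
After k=1: 364.495.
k=2: B_{4}/(4)! × [f^{(3)}(43) − f^{(3)}(7)] = −1/720 × (0.000415189 − 0.00243433) = 2.80436e-06.

S_2 ≈ 364.495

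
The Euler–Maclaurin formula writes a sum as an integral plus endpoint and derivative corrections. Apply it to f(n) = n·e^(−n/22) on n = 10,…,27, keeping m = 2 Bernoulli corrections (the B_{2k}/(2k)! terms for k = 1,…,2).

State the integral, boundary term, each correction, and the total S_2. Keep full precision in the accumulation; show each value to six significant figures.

S_2 ≈ 137.999

Integral: ∫_10^27 x·e^(−x/22) dx = 130.903.
Boundary: ½(f(10) + f(27)) = ½(6.34736 + 7.91345) = 7.13041.
So far: 138.033.
Order-1 term: 1/12 · (-0.0666116 − 0.346220) = -0.0344026.
Running total after k=1: 137.999.
Order-2 term: −1/720 · (0.00107349 − 0.00333821) = 3.14544e-06.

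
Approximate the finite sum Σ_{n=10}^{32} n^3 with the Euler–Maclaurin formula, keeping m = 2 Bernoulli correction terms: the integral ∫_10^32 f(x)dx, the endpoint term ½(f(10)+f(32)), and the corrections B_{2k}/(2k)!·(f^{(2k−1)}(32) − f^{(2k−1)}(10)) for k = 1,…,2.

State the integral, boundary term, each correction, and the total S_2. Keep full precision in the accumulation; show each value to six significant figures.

∫_10^32 x^3 dx evaluates to 259644.
½[f(10) + f(32)] = ½[1000.00 + 32768.0] = 16884.0.
Integral + boundary = 276528.
k=1: B_{2}/(2)! × [f^{(1)}(32) − f^{(1)}(10)] = 1/12 × (3072.00 − 300.000) = 231.000.
Running total after k=1: 276759.
k=2: B_{4}/(4)! × [f^{(3)}(32) − f^{(3)}(10)] = −1/720 × (6.00000 − 6.00000) = 0.00000.

S_2 ≈ 276759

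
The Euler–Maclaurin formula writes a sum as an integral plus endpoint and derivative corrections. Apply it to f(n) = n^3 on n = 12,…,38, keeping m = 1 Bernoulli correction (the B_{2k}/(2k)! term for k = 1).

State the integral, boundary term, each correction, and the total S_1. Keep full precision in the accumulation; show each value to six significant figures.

S_1 ≈ 544725

∫_12^38 x^3 dx evaluates to 516100.
½[f(12) + f(38)] = ½[1728.00 + 54872.0] = 28300.0.
Integral + boundary = 544400.
Correction k=1: B_{2}/2! · (f^{(1)}(38) − f^{(1)}(12)) = 1/12 · (4332.00 − 432.000) = 325.000.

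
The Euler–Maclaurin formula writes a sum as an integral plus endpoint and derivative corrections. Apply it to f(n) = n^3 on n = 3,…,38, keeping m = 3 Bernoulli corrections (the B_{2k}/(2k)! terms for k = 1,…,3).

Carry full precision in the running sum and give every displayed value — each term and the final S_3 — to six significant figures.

S_3 ≈ 549072

Integral: ∫_3^38 x^3 dx = 521264.
Boundary: ½(f(3) + f(38)) = ½(27.0000 + 54872.0) = 27449.5.
Integral + boundary = 548713.
Correction k=1: B_{2}/2! · (f^{(1)}(38) − f^{(1)}(3)) = 1/12 · (4332.00 − 27.0000) = 358.750.
After k=1: 549072.
Correction k=2: B_{4}/4! · (f^{(3)}(38) − f^{(3)}(3)) = −1/720 · (6.00000 − 6.00000) = 0.00000.
After k=2: 549072.
Correction k=3: B_{6}/6! · (f^{(5)}(38) − f^{(5)}(3)) = 1/30240 · (0.00000 − 0.00000) = 0.00000.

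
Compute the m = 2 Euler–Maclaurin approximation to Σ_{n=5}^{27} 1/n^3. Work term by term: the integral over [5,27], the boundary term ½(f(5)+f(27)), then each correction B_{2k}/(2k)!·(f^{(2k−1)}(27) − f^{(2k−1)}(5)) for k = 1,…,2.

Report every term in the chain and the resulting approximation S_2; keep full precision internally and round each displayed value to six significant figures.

S_2 ≈ 0.0237337

Integral: ∫_5^27 1/x^3 dx = 0.0193141.
Boundary: ½(f(5) + f(27)) = ½(0.00800000 + 5.08053e-05) = 0.00402540.
Integral + boundary = 0.0233395.
Correction k=1: B_{2}/2! · (f^{(1)}(27) − f^{(1)}(5)) = 1/12 · (-5.64503e-06 − (-0.00480000)) = 0.000399530.
Partial sum through k=1: 0.0237391.
Correction k=2: B_{4}/4! · (f^{(3)}(27) − f^{(3)}(5)) = −1/720 · (-1.54870e-07 − (-0.00384000)) = -5.33312e-06.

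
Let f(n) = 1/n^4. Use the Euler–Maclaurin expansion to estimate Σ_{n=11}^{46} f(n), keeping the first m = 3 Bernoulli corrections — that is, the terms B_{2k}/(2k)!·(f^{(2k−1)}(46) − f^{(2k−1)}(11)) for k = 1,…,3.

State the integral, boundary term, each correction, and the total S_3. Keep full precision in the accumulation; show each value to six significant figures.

Integral: ∫_11^46 1/x^4 dx = 0.000247014.
Endpoint term: (f(11) + f(46))/2 = (6.83013e-05 + 2.23341e-07)/2 = 3.42623e-05.
So far: 0.000281276.
k=1: B_{2}/(2)! × [f^{(1)}(46) − f^{(1)}(11)] = 1/12 × (-1.94210e-08 − (-2.48369e-05)) = 2.06812e-06.
Running total after k=1: 0.000283344.
k=2: B_{4}/(4)! × [f^{(3)}(46) − f^{(3)}(11)] = −1/720 × (-2.75345e-10 − (-6.15790e-06)) = -8.55225e-09.
Running total after k=2: 0.000283336.
k=3: B_{6}/(6)! × [f^{(5)}(46) − f^{(5)}(11)] = 1/30240 × (-7.28700e-12 − (-2.84994e-06)) = 9.42437e-11.

S_3 ≈ 0.000283336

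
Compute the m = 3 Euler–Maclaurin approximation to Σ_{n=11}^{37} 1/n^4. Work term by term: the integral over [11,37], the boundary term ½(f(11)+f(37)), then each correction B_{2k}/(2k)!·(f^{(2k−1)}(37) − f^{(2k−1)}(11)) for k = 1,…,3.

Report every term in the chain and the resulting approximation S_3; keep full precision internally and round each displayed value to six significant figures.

The integral term ∫_11^37 1/x^4 dx = 0.000243858.
Endpoint term: (f(11) + f(37))/2 = (6.83013e-05 + 5.33572e-07)/2 = 3.44175e-05.
So far: 0.000278275.
Correction k=1: B_{2}/2! · (f^{(1)}(37) − f^{(1)}(11)) = 1/12 · (-5.76835e-08 − (-2.48369e-05)) = 2.06493e-06.
Partial sum through k=1: 0.000280340.
Correction k=2: B_{4}/4! · (f^{(3)}(37) − f^{(3)}(11)) = −1/720 · (-1.26406e-09 − (-6.15790e-06)) = -8.55088e-09.
Partial sum through k=2: 0.000280331.
Correction k=3: B_{6}/6! · (f^{(5)}(37) − f^{(5)}(11)) = 1/30240 · (-5.17075e-11 − (-2.84994e-06)) = 9.42422e-11.

S_3 ≈ 0.000280331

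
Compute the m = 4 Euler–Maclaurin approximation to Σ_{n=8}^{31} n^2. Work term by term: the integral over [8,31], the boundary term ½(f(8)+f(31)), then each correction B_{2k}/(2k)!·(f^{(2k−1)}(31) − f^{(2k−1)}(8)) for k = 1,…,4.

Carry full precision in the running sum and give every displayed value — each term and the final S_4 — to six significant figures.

S_4 ≈ 10276.0

The integral term ∫_8^31 x^2 dx = 9759.67.
½[f(8) + f(31)] = ½[64.0000 + 961.000] = 512.500.
Running total after boundary: 10272.2.
Correction k=1: B_{2}/2! · (f^{(1)}(31) − f^{(1)}(8)) = 1/12 · (62.0000 − 16.0000) = 3.83333.
Running total after k=1: 10276.0.
Correction k=2: B_{4}/4! · (f^{(3)}(31) − f^{(3)}(8)) = −1/720 · (0.00000 − 0.00000) = 0.00000.
Running total after k=2: 10276.0.
Correction k=3: B_{6}/6! · (f^{(5)}(31) − f^{(5)}(8)) = 1/30240 · (0.00000 − 0.00000) = 0.00000.
Running total after k=3: 10276.0.
Correction k=4: B_{8}/8! · (f^{(7)}(31) − f^{(7)}(8)) = −1/1209600 · (0.00000 − 0.00000) = 0.00000.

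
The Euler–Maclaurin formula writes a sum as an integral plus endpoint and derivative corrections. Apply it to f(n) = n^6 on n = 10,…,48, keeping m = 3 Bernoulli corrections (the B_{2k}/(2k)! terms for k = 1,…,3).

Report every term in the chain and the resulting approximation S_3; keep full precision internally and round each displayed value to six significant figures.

Integral: ∫_10^48 x^6 dx = 8.38655e+10.
½[f(10) + f(48)] = ½[1.00000e+06 + 1.22306e+10] = 6.11580e+09.
Running total after boundary: 8.99813e+10.
Correction k=1: B_{2}/2! · (f^{(1)}(48) − f^{(1)}(10)) = 1/12 · (1.52882e+09 − 600000) = 1.27352e+08.
Partial sum through k=1: 9.01086e+10.
Correction k=2: B_{4}/4! · (f^{(3)}(48) − f^{(3)}(10)) = −1/720 · (1.32710e+07 − 120000) = -18265.3.
Partial sum through k=2: 9.01086e+10.
Correction k=3: B_{6}/6! · (f^{(5)}(48) − f^{(5)}(10)) = 1/30240 · (34560.0 − 7200.00) = 0.904762.

S_3 ≈ 9.01086e+10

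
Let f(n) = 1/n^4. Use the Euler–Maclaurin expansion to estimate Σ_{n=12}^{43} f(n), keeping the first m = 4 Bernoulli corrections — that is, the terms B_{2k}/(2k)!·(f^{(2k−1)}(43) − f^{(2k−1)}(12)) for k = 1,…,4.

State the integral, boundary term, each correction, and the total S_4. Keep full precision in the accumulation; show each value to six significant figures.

S_4 ≈ 0.000214300

Integral: ∫_12^43 1/x^4 dx = 0.000188709.
Boundary: ½(f(12) + f(43)) = ½(4.82253e-05 + 2.92500e-07) = 2.42589e-05.
Running total after boundary: 0.000212968.
k=1: B_{2}/(2)! × [f^{(1)}(43) − f^{(1)}(12)] = 1/12 × (-2.72093e-08 − (-1.60751e-05)) = 1.33732e-06.
After k=1: 0.000214305.
k=2: B_{4}/(4)! × [f^{(3)}(43) − f^{(3)}(12)] = −1/720 × (-4.41471e-10 − (-3.34898e-06)) = -4.65075e-09.
After k=2: 0.000214300.
k=3: B_{6}/(6)! × [f^{(5)}(43) − f^{(5)}(12)] = 1/30240 × (-1.33707e-11 − (-1.30238e-06)) = 4.30677e-11.
After k=3: 0.000214300.
k=4: B_{8}/(8)! × [f^{(7)}(43) − f^{(7)}(12)] = −1/1209600 × (-6.50817e-13 − (-8.13988e-07)) = -6.72939e-13.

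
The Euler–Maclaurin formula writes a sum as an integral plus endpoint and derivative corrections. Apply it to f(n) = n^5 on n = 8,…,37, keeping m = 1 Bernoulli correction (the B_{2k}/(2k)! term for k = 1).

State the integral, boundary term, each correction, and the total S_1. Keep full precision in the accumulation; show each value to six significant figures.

Integral: ∫_8^37 x^5 dx = 4.27577e+08.
Endpoint term: (f(8) + f(37))/2 = (32768.0 + 6.93440e+07)/2 = 3.46884e+07.
Integral + boundary = 4.62266e+08.
Order-1 term: 1/12 · (9.37080e+06 − 20480.0) = 779194.

S_1 ≈ 4.63045e+08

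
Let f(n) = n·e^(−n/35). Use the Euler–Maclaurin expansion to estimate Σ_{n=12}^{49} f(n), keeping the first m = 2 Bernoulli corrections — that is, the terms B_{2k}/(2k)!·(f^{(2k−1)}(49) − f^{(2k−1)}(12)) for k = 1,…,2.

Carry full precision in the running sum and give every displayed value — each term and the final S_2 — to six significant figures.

∫_12^49 x·e^(−x/35) dx evaluates to 442.527.
Boundary: ½(f(12) + f(49)) = ½(8.51688 + 12.0833) = 10.3001.
So far: 452.827.
k=1: B_{2}/(2)! × [f^{(1)}(49) − f^{(1)}(12)] = 1/12 × (-0.0986388 − 0.466400) = -0.0470866.
Running total after k=1: 452.780.
k=2: B_{4}/(4)! × [f^{(3)}(49) − f^{(3)}(12)] = −1/720 × (0.000322086 − 0.00153949) = 1.69084e-06.

S_2 ≈ 452.780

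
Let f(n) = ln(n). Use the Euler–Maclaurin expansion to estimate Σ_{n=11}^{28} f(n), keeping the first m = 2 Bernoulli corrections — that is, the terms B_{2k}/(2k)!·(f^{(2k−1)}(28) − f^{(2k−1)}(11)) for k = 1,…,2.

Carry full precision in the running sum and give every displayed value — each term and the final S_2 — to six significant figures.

S_2 ≈ 52.7853

The integral term ∫_11^28 ln(x) dx = 49.9249.
½[f(11) + f(28)] = ½[2.39790 + 3.33220] = 2.86505.
So far: 52.7899.
k=1: B_{2}/(2)! × [f^{(1)}(28) − f^{(1)}(11)] = 1/12 × (0.0357143 − 0.0909091) = -0.00459957.
After k=1: 52.7853.
k=2: B_{4}/(4)! × [f^{(3)}(28) − f^{(3)}(11)] = −1/720 × (9.11079e-05 − 0.00150263) = 1.96045e-06.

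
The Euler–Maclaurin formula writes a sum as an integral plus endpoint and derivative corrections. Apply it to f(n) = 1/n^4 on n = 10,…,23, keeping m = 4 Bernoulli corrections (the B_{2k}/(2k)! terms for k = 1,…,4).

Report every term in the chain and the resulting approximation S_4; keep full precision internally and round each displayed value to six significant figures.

S_4 ≈ 0.000360989

The integral term ∫_10^23 1/x^4 dx = 0.000305937.
Boundary: ½(f(10) + f(23)) = ½(0.000100000 + 3.57346e-06) = 5.17867e-05.
Integral + boundary = 0.000357724.
Correction k=1: B_{2}/2! · (f^{(1)}(23) − f^{(1)}(10)) = 1/12 · (-6.21471e-07 − (-4.00000e-05)) = 3.28154e-06.
Running total after k=1: 0.000361005.
Correction k=2: B_{4}/4! · (f^{(3)}(23) − f^{(3)}(10)) = −1/720 · (-3.52441e-08 − (-1.20000e-05)) = -1.66177e-08.
Running total after k=2: 0.000360988.
Correction k=3: B_{6}/6! · (f^{(5)}(23) − f^{(5)}(10)) = 1/30240 · (-3.73094e-09 − (-6.72000e-06)) = 2.22099e-10.
Running total after k=3: 0.000360989.
Correction k=4: B_{8}/8! · (f^{(7)}(23) − f^{(7)}(10)) = −1/1209600 · (-6.34754e-10 − (-6.04800e-06)) = -4.99948e-12.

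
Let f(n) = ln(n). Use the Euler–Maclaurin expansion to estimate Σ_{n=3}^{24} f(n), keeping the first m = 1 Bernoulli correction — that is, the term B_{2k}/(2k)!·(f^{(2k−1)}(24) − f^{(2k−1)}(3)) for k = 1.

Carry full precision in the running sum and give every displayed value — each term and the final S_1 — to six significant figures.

∫_3^24 ln(x) dx evaluates to 51.9775.
½[f(3) + f(24)] = ½[1.09861 + 3.17805] = 2.13833.
Running total after boundary: 54.1158.
Order-1 term: 1/12 · (0.0416667 − 0.333333) = -0.0243056.

S_1 ≈ 54.0915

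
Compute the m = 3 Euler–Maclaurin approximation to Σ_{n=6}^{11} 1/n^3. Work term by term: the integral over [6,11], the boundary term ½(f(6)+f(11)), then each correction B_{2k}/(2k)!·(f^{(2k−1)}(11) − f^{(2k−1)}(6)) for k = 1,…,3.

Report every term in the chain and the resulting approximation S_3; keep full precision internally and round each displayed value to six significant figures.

The integral term ∫_6^11 1/x^3 dx = 0.00975666.
½[f(6) + f(11)] = ½[0.00462963 + 0.000751315] = 0.00269047.
Running total after boundary: 0.0124471.
k=1: B_{2}/(2)! × [f^{(1)}(11) − f^{(1)}(6)] = 1/12 × (-0.000204904 − (-0.00231481)) = 0.000175826.
After k=1: 0.0126230.
k=2: B_{4}/(4)! × [f^{(3)}(11) − f^{(3)}(6)] = −1/720 × (-3.38684e-05 − (-0.00128601)) = -1.73908e-06.
After k=2: 0.0126212.
k=3: B_{6}/(6)! × [f^{(5)}(11) − f^{(5)}(6)] = 1/30240 × (-1.17560e-05 − (-0.00150034)) = 4.92258e-08.

S_3 ≈ 0.0126213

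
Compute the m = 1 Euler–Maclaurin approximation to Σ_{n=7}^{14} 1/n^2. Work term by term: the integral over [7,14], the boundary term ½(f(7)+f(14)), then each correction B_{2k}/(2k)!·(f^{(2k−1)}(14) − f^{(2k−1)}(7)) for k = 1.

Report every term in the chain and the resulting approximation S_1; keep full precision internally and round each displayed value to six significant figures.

Integral: ∫_7^14 1/x^2 dx = 0.0714286.
Endpoint term: (f(7) + f(14))/2 = (0.0204082 + 0.00510204)/2 = 0.0127551.
So far: 0.0841837.
Correction k=1: B_{2}/2! · (f^{(1)}(14) − f^{(1)}(7)) = 1/12 · (-0.000728863 − (-0.00583090)) = 0.000425170.

S_1 ≈ 0.0846088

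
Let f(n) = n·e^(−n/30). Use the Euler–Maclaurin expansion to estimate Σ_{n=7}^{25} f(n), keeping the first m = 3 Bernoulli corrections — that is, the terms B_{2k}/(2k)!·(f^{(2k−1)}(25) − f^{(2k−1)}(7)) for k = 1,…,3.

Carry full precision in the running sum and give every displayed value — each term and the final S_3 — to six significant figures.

Integral: ∫_7^25 x·e^(−x/30) dx = 161.910.
Boundary: ½(f(7) + f(25)) = ½(5.54323 + 10.8650) = 8.20409.
Running total after boundary: 170.114.
Correction k=1: B_{2}/2! · (f^{(1)}(25) − f^{(1)}(7)) = 1/12 · (0.0724330 − 0.607115) = -0.0445569.
Running total after k=1: 170.070.
Correction k=2: B_{4}/4! · (f^{(3)}(25) − f^{(3)}(7)) = −1/720 · (0.00104625 − 0.00243433) = 1.92788e-06.
Running total after k=2: 170.070.
Correction k=3: B_{6}/6! · (f^{(5)}(25) − f^{(5)}(7)) = 1/30240 · (2.23559e-06 − 4.66009e-06) = -8.01754e-11.

S_3 ≈ 170.070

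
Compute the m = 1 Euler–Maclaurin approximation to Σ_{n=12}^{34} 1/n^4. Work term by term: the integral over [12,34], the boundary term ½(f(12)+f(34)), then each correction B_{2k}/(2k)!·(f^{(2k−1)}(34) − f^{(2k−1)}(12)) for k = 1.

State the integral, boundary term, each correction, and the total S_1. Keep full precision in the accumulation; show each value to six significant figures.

S_1 ≈ 0.000210239

The integral term ∫_12^34 1/x^4 dx = 0.000184420.
Endpoint term: (f(12) + f(34))/2 = (4.82253e-05 + 7.48315e-07)/2 = 2.44868e-05.
Integral + boundary = 0.000208907.
k=1: B_{2}/(2)! × [f^{(1)}(34) − f^{(1)}(12)] = 1/12 × (-8.80370e-08 − (-1.60751e-05)) = 1.33226e-06.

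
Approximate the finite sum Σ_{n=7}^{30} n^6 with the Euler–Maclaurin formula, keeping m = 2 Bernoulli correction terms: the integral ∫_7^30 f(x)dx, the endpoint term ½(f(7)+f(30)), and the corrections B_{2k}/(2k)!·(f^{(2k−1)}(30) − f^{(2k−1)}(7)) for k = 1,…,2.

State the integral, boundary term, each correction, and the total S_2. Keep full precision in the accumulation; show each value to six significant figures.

∫_7^30 x^6 dx evaluates to 3.12417e+09.
Boundary: ½(f(7) + f(30)) = ½(117649 + 7.29000e+08) = 3.64559e+08.
Running total after boundary: 3.48873e+09.
Order-1 term: 1/12 · (1.45800e+08 − 100842) = 1.21416e+07.
After k=1: 3.50087e+09.
Order-2 term: −1/720 · (3.24000e+06 − 41160.0) = -4442.83.

S_2 ≈ 3.50086e+09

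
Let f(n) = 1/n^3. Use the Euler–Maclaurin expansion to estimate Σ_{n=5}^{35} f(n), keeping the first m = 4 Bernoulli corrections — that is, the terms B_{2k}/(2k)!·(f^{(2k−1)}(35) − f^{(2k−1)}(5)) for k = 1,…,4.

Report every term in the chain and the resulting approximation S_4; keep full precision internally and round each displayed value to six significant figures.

∫_5^35 1/x^3 dx evaluates to 0.0195918.
Boundary: ½(f(5) + f(35)) = ½(0.00800000 + 2.33236e-05) = 0.00401166.
So far: 0.0236035.
k=1: B_{2}/(2)! × [f^{(1)}(35) − f^{(1)}(5)] = 1/12 × (-1.99917e-06 − (-0.00480000)) = 0.000399833.
Partial sum through k=1: 0.0240033.
k=2: B_{4}/(4)! × [f^{(3)}(35) − f^{(3)}(5)] = −1/720 × (-3.26395e-08 − (-0.00384000)) = -5.33329e-06.
Partial sum through k=2: 0.0239980.
k=3: B_{6}/(6)! × [f^{(5)}(35) − f^{(5)}(5)] = 1/30240 × (-1.11907e-09 − (-0.00645120)) = 2.13333e-07.
Partial sum through k=3: 0.0239982.
k=4: B_{8}/(8)! × [f^{(7)}(35) − f^{(7)}(5)] = −1/1209600 × (-6.57737e-11 − (-0.0185795)) = -1.53600e-08.

S_4 ≈ 0.0239982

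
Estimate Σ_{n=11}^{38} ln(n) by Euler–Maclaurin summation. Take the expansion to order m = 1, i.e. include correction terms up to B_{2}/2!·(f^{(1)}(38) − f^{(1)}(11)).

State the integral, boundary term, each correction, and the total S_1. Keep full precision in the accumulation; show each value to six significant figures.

∫_11^38 ln(x) dx evaluates to 84.8514.
½[f(11) + f(38)] = ½[2.39790 + 3.63759] = 3.01774.
Integral + boundary = 87.8692.
Correction k=1: B_{2}/2! · (f^{(1)}(38) − f^{(1)}(11)) = 1/12 · (0.0263158 − 0.0909091) = -0.00538278.

S_1 ≈ 87.8638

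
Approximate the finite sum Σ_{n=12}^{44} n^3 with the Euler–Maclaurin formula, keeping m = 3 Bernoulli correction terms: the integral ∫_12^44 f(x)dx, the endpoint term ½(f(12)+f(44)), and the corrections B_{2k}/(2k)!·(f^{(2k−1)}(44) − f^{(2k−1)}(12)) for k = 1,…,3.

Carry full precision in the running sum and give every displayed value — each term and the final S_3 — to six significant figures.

∫_12^44 x^3 dx evaluates to 931840.
Endpoint term: (f(12) + f(44))/2 = (1728.00 + 85184.0)/2 = 43456.0.
So far: 975296.
k=1: B_{2}/(2)! × [f^{(1)}(44) − f^{(1)}(12)] = 1/12 × (5808.00 − 432.000) = 448.000.
Partial sum through k=1: 975744.
k=2: B_{4}/(4)! × [f^{(3)}(44) − f^{(3)}(12)] = −1/720 × (6.00000 − 6.00000) = 0.00000.
Partial sum through k=2: 975744.
k=3: B_{6}/(6)! × [f^{(5)}(44) − f^{(5)}(12)] = 1/30240 × (0.00000 − 0.00000) = 0.00000.

S_3 ≈ 975744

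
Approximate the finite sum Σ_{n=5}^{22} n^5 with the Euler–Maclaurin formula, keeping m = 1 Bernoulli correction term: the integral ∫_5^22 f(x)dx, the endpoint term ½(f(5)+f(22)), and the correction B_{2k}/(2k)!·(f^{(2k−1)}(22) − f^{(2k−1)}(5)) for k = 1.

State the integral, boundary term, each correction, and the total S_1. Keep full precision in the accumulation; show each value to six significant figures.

Integral: ∫_5^22 x^5 dx = 1.88940e+07.
½[f(5) + f(22)] = ½[3125.00 + 5.15363e+06] = 2.57838e+06.
Running total after boundary: 2.14724e+07.
k=1: B_{2}/(2)! × [f^{(1)}(22) − f^{(1)}(5)] = 1/12 × (1.17128e+06 − 3125.00) = 97346.2.

S_1 ≈ 2.15698e+07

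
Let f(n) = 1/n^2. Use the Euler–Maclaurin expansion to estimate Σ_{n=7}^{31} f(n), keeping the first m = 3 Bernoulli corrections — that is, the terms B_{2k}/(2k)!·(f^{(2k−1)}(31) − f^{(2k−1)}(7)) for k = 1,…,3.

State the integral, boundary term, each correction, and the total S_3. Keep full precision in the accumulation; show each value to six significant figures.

∫_7^31 1/x^2 dx evaluates to 0.110599.
½[f(7) + f(31)] = ½[0.0204082 + 0.00104058] = 0.0107244.
Running total after boundary: 0.121323.
Correction k=1: B_{2}/2! · (f^{(1)}(31) − f^{(1)}(7)) = 1/12 · (-6.71344e-05 − (-0.00583090)) = 0.000480314.
Partial sum through k=1: 0.121804.
Correction k=2: B_{4}/4! · (f^{(3)}(31) − f^{(3)}(7)) = −1/720 · (-8.38306e-07 − (-0.00142798)) = -1.98214e-06.
Partial sum through k=2: 0.121802.
Correction k=3: B_{6}/6! · (f^{(5)}(31) − f^{(5)}(7)) = 1/30240 · (-2.61698e-08 − (-0.000874271)) = 2.89102e-08.

S_3 ≈ 0.121802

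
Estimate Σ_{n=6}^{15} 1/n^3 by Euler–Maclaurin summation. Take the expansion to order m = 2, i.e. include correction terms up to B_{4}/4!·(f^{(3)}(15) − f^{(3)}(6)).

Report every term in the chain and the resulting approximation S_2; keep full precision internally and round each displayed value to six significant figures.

Integral: ∫_6^15 1/x^3 dx = 0.0116667.
½[f(6) + f(15)] = ½[0.00462963 + 0.000296296] = 0.00246296.
Running total after boundary: 0.0141296.
Correction k=1: B_{2}/2! · (f^{(1)}(15) − f^{(1)}(6)) = 1/12 · (-5.92593e-05 − (-0.00231481)) = 0.000187963.
Partial sum through k=1: 0.0143176.
Correction k=2: B_{4}/4! · (f^{(3)}(15) − f^{(3)}(6)) = −1/720 · (-5.26749e-06 − (-0.00128601)) = -1.77881e-06.

S_2 ≈ 0.0143158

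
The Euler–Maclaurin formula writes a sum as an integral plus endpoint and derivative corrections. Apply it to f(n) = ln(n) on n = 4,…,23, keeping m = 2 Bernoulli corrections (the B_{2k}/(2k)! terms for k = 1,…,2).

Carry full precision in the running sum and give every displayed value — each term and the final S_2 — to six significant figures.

S_2 ≈ 49.8149

Integral: ∫_4^23 ln(x) dx = 47.5712.
½[f(4) + f(23)] = ½[1.38629 + 3.13549] = 2.26089.
Running total after boundary: 49.8321.
Order-1 term: 1/12 · (0.0434783 − 0.250000) = -0.0172101.
Running total after k=1: 49.8149.
Order-2 term: −1/720 · (0.000164379 − 0.0312500) = 4.31745e-05.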